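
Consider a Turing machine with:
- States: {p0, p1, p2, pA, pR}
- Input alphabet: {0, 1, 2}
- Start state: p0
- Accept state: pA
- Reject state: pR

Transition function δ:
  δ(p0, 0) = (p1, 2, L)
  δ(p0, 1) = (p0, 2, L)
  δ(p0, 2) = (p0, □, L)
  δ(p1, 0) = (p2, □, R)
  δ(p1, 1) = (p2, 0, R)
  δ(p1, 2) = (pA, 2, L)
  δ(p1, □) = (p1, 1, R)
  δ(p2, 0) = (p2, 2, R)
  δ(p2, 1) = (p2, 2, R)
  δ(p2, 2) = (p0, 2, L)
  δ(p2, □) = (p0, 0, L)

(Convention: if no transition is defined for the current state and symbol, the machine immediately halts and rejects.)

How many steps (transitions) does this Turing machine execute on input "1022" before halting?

Execution trace:
Initial: [p0]1022
Step 1: δ(p0, 1) = (p0, 2, L) → [p0]□2022

No transition is defined for δ(p0, □). By convention the machine halts and rejects.

The machine executed 1 step before halting.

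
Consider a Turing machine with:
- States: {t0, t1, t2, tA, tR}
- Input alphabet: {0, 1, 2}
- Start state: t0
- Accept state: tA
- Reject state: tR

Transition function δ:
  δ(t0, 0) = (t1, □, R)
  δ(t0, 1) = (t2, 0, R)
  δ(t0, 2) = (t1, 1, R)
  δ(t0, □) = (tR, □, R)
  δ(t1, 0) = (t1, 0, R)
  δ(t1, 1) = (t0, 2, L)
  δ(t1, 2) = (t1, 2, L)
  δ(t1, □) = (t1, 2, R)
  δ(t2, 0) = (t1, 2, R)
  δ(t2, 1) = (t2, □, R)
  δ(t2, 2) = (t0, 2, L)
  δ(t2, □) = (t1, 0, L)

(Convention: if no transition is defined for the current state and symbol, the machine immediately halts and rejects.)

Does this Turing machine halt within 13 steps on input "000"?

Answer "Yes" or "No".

Execution trace:
Initial: [t0]000
Step 1: δ(t0, 0) = (t1, □, R) → □[t1]00
Step 2: δ(t1, 0) = (t1, 0, R) → □0[t1]0
Step 3: δ(t1, 0) = (t1, 0, R) → □00[t1]□
Step 4: δ(t1, □) = (t1, 2, R) → □002[t1]□
Step 5: δ(t1, □) = (t1, 2, R) → □0022[t1]□
Step 6: δ(t1, □) = (t1, 2, R) → □00222[t1]□
Step 7: δ(t1, □) = (t1, 2, R) → □002222[t1]□
Step 8: δ(t1, □) = (t1, 2, R) → □0022222[t1]□
Step 9: δ(t1, □) = (t1, 2, R) → □00222222[t1]□
Step 10: δ(t1, □) = (t1, 2, R) → □002222222[t1]□
Step 11: δ(t1, □) = (t1, 2, R) → □0022222222[t1]□
Step 12: δ(t1, □) = (t1, 2, R) → □00222222222[t1]□
Step 13: δ(t1, □) = (t1, 2, R) → □002222222222[t1]□

The machine has not reached a halting state after 13 steps.
The machine did not halt within the 13-step bound.

Answer: No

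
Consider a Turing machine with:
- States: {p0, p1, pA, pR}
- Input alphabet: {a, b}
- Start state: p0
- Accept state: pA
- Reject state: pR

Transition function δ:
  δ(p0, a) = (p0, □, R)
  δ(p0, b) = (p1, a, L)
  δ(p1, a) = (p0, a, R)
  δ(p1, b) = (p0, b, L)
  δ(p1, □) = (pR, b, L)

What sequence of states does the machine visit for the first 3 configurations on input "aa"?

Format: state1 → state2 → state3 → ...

Execution trace:
Initial: [p0]aa
Step 1: δ(p0, a) = (p0, □, R) → □[p0]a
Step 2: δ(p0, a) = (p0, □, R) → □□[p0]□

No transition is defined for δ(p0, □). By convention the machine halts and rejects.

State sequence: p0 → p0 → p0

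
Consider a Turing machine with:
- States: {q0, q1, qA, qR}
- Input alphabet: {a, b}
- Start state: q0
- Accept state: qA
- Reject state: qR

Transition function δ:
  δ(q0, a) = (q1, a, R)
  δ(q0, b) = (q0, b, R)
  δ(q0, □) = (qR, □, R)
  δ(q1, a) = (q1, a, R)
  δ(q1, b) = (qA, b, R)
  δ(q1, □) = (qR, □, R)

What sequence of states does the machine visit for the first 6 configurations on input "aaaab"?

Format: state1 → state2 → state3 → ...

Execution trace:
Initial: [q0]aaaab
Step 1: δ(q0, a) = (q1, a, R) → a[q1]aaab
Step 2: δ(q1, a) = (q1, a, R) → aa[q1]aab
Step 3: δ(q1, a) = (q1, a, R) → aaa[q1]ab
Step 4: δ(q1, a) = (q1, a, R) → aaaa[q1]b
Step 5: δ(q1, b) = (qA, b, R) → aaaab[qA]□

The machine reaches the accept state qA and halts.

State sequence: q0 → q1 → q1 → q1 → q1 → qA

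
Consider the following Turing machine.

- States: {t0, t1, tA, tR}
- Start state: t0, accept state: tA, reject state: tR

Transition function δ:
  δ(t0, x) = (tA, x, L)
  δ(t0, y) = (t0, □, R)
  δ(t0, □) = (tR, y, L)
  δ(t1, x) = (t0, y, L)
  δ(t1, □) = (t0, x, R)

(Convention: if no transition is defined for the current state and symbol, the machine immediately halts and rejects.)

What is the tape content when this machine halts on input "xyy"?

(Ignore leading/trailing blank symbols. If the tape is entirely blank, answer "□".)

Execution trace:
Initial: [t0]xyy
Step 1: δ(t0, x) = (tA, x, L) → [tA]□xyy

The machine reaches the accept state tA and halts.

Final tape (ignoring leading/trailing blanks): xyy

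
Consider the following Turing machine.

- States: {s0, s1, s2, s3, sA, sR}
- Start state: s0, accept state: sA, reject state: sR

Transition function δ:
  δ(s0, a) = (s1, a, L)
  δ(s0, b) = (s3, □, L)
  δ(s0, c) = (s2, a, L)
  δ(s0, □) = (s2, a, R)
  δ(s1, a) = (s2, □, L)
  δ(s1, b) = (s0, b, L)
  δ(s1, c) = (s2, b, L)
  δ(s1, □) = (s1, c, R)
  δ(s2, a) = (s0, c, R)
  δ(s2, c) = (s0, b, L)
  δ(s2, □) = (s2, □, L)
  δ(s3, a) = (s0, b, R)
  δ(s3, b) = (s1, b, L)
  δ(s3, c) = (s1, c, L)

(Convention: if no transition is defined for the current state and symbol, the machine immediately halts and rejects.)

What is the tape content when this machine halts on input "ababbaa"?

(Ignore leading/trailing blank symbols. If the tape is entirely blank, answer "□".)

Execution trace:
Initial: [s0]ababbaa
Step 1: δ(s0, a) = (s1, a, L) → [s1]□ababbaa
Step 2: δ(s1, □) = (s1, c, R) → c[s1]ababbaa
Step 3: δ(s1, a) = (s2, □, L) → [s2]c□babbaa
Step 4: δ(s2, c) = (s0, b, L) → [s0]□b□babbaa
Step 5: δ(s0, □) = (s2, a, R) → a[s2]b□babbaa

No transition is defined for δ(s2, b). By convention the machine halts and rejects.

Final tape (ignoring leading/trailing blanks): ab□babbaa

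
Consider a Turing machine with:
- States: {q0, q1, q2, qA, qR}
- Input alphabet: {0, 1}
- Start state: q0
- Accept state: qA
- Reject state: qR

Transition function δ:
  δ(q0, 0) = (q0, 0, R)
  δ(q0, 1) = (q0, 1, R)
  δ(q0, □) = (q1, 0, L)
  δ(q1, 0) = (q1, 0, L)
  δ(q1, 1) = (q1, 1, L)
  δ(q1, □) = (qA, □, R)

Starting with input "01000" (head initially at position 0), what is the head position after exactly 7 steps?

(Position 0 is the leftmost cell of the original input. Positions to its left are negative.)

Execution trace (head position shown):
Step 0: [q0]01000  (head at position 0)
Step 1: move right → 0[q0]1000  (head at position 1)
Step 2: move right → 01[q0]000  (head at position 2)
Step 3: move right → 010[q0]00  (head at position 3)
Step 4: move right → 0100[q0]0  (head at position 4)
Step 5: move right → 01000[q0]□  (head at position 5)
Step 6: move left → 0100[q1]00  (head at position 4)
Step 7: move left → 010[q1]000  (head at position 3)

After 7 steps, the head is at position 3.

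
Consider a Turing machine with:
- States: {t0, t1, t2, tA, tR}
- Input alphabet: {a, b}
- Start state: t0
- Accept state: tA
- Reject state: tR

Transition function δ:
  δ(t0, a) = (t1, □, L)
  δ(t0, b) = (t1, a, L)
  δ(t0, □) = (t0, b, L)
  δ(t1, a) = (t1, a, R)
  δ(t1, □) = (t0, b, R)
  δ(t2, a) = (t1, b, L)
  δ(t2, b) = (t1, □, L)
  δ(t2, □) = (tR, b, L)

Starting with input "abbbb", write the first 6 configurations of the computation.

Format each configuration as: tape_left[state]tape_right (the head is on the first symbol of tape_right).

Transitions applied:
Step 1: δ(t0, a) = (t1, □, L)
Step 2: δ(t1, □) = (t0, b, R)
Step 3: δ(t0, □) = (t0, b, L)
Step 4: δ(t0, b) = (t1, a, L)
Step 5: δ(t1, □) = (t0, b, R)

The first 6 configurations are:
[t0]abbbb ⊢ [t1]□□bbbb ⊢ b[t0]□bbbb ⊢ [t0]bbbbbb ⊢ [t1]□abbbbb ⊢ b[t0]abbbbb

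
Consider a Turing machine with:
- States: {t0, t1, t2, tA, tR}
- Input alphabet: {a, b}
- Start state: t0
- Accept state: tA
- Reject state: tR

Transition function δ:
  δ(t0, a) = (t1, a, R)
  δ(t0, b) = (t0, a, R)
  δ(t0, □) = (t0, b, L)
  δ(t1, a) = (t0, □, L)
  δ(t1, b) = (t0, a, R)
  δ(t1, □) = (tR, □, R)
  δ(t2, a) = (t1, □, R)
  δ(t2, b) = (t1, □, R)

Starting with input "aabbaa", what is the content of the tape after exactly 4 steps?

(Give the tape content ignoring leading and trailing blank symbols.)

Execution trace:
Initial: [t0]aabbaa
Step 1: δ(t0, a) = (t1, a, R) → a[t1]abbaa
Step 2: δ(t1, a) = (t0, □, L) → [t0]a□bbaa
Step 3: δ(t0, a) = (t1, a, R) → a[t1]□bbaa
Step 4: δ(t1, □) = (tR, □, R) → a□[tR]bbaa

The machine reaches the reject state tR and halts.

After 4 steps, the tape (ignoring leading/trailing blanks) is: a□bbaa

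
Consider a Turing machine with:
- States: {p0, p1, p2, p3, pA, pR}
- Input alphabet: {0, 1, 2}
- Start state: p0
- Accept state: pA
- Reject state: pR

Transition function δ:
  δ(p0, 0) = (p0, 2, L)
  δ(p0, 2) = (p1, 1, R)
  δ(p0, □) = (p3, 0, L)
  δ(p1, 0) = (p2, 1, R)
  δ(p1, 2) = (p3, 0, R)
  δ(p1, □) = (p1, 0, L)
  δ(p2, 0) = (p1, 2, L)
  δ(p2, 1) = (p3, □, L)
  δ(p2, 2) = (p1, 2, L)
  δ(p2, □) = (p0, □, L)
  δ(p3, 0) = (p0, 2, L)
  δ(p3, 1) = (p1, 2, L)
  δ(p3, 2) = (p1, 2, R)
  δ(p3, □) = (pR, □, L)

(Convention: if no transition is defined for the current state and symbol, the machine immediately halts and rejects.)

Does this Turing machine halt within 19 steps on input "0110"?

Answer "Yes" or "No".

Execution trace:
Initial: [p0]0110
Step 1: δ(p0, 0) = (p0, 2, L) → [p0]□2110
Step 2: δ(p0, □) = (p3, 0, L) → [p3]□02110
Step 3: δ(p3, □) = (pR, □, L) → [pR]□□02110

The machine reaches the reject state pR and halts.
The machine halted after 3 steps (within the 19-step bound).

Answer: Yes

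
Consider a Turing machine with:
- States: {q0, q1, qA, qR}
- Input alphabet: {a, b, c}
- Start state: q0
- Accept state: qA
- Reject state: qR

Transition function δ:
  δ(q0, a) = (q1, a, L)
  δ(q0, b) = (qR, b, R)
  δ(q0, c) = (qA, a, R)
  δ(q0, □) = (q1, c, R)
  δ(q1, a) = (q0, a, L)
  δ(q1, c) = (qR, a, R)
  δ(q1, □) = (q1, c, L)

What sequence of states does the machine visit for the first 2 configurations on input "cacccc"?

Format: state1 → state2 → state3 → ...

Execution trace:
Initial: [q0]cacccc
Step 1: δ(q0, c) = (qA, a, R) → a[qA]acccc

The machine reaches the accept state qA and halts.

State sequence: q0 → qA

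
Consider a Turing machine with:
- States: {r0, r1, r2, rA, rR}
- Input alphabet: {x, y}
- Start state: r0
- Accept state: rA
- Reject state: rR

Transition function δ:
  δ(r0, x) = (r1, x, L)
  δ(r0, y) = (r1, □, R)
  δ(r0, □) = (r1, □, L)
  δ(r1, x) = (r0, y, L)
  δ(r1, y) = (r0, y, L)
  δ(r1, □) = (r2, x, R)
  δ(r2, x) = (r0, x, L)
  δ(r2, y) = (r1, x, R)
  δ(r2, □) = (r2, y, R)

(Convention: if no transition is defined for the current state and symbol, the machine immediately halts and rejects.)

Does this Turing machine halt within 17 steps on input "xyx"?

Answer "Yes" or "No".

Execution trace:
Initial: [r0]xyx
Step 1: δ(r0, x) = (r1, x, L) → [r1]□xyx
Step 2: δ(r1, □) = (r2, x, R) → x[r2]xyx
Step 3: δ(r2, x) = (r0, x, L) → [r0]xxyx
Step 4: δ(r0, x) = (r1, x, L) → [r1]□xxyx
Step 5: δ(r1, □) = (r2, x, R) → x[r2]xxyx
Step 6: δ(r2, x) = (r0, x, L) → [r0]xxxyx
Step 7: δ(r0, x) = (r1, x, L) → [r1]□xxxyx
Step 8: δ(r1, □) = (r2, x, R) → x[r2]xxxyx
Step 9: δ(r2, x) = (r0, x, L) → [r0]xxxxyx
Step 10: δ(r0, x) = (r1, x, L) → [r1]□xxxxyx
Step 11: δ(r1, □) = (r2, x, R) → x[r2]xxxxyx
Step 12: δ(r2, x) = (r0, x, L) → [r0]xxxxxyx
Step 13: δ(r0, x) = (r1, x, L) → [r1]□xxxxxyx
Step 14: δ(r1, □) = (r2, x, R) → x[r2]xxxxxyx
Step 15: δ(r2, x) = (r0, x, L) → [r0]xxxxxxyx
Step 16: δ(r0, x) = (r1, x, L) → [r1]□xxxxxxyx
Step 17: δ(r1, □) = (r2, x, R) → x[r2]xxxxxxyx

The machine has not reached a halting state after 17 steps.
The machine did not halt within the 17-step bound.

Answer: No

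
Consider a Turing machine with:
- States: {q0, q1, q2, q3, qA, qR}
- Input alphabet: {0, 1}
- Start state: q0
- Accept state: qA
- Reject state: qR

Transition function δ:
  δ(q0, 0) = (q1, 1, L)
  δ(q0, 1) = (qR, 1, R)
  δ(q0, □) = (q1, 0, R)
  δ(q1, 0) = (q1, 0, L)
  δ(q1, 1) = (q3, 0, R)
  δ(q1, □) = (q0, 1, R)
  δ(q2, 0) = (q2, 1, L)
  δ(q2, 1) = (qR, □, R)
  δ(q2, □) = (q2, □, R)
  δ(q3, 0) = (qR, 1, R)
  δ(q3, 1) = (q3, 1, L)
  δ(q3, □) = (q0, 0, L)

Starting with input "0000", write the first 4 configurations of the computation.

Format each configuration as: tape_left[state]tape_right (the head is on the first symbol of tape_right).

Transitions applied:
Step 1: δ(q0, 0) = (q1, 1, L)
Step 2: δ(q1, □) = (q0, 1, R)
Step 3: δ(q0, 1) = (qR, 1, R)

The first 4 configurations are:
[q0]0000 ⊢ [q1]□1000 ⊢ 1[q0]1000 ⊢ 11[qR]000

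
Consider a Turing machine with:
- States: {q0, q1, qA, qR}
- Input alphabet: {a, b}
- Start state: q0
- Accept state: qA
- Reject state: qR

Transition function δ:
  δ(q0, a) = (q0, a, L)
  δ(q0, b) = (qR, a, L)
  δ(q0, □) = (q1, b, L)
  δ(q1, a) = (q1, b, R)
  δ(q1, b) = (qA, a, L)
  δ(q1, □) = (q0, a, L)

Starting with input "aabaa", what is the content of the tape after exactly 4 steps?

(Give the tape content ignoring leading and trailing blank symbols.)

Execution trace:
Initial: [q0]aabaa
Step 1: δ(q0, a) = (q0, a, L) → [q0]□aabaa
Step 2: δ(q0, □) = (q1, b, L) → [q1]□baabaa
Step 3: δ(q1, □) = (q0, a, L) → [q0]□abaabaa
Step 4: δ(q0, □) = (q1, b, L) → [q1]□babaabaa

After 4 steps, the tape (ignoring leading/trailing blanks) is: babaabaa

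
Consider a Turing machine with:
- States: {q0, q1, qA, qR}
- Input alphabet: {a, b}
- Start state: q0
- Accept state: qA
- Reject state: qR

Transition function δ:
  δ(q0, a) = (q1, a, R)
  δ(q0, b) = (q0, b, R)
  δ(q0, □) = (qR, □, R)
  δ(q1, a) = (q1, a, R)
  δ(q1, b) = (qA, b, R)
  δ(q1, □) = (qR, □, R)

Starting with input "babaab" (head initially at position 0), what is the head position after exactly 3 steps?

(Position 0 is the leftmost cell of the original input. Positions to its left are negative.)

Execution trace (head position shown):
Step 0: [q0]babaab  (head at position 0)
Step 1: move right → b[q0]abaab  (head at position 1)
Step 2: move right → ba[q1]baab  (head at position 2)
Step 3: move right → bab[qA]aab  (head at position 3)

After 3 steps, the head is at position 3.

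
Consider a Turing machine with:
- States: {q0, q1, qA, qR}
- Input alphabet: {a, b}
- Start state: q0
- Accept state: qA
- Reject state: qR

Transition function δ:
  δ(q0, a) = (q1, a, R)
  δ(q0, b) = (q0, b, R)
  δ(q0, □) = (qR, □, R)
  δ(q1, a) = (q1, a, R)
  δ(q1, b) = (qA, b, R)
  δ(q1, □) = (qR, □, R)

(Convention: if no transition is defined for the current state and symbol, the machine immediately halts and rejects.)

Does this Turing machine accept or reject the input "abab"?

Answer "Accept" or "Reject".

Execution trace:
Initial: [q0]abab
Step 1: δ(q0, a) = (q1, a, R) → a[q1]bab
Step 2: δ(q1, b) = (qA, b, R) → ab[qA]ab

The machine reaches the accept state qA and halts.

Answer: Accept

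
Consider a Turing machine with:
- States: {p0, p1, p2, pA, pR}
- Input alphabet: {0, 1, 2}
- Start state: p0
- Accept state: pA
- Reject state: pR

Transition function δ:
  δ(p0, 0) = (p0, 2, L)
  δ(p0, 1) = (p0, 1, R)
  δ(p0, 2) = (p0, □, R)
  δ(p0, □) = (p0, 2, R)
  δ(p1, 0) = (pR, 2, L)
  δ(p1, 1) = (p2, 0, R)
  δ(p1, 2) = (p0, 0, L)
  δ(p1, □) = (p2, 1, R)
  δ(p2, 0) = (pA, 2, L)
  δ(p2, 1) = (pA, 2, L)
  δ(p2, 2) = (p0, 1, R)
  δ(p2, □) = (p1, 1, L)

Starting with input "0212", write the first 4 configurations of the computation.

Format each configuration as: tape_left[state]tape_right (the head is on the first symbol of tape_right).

Transitions applied:
Step 1: δ(p0, 0) = (p0, 2, L)
Step 2: δ(p0, □) = (p0, 2, R)
Step 3: δ(p0, 2) = (p0, □, R)

The first 4 configurations are:
[p0]0212 ⊢ [p0]□2212 ⊢ 2[p0]2212 ⊢ 2□[p0]212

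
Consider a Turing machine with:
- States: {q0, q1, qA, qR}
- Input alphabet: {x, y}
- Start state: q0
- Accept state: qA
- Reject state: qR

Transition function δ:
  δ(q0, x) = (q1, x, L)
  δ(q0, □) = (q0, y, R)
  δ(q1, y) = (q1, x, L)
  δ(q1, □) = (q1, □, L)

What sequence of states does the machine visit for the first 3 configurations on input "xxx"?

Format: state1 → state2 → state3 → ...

Execution trace:
Initial: [q0]xxx
Step 1: δ(q0, x) = (q1, x, L) → [q1]□xxx
Step 2: δ(q1, □) = (q1, □, L) → [q1]□□xxx

State sequence: q0 → q1 → q1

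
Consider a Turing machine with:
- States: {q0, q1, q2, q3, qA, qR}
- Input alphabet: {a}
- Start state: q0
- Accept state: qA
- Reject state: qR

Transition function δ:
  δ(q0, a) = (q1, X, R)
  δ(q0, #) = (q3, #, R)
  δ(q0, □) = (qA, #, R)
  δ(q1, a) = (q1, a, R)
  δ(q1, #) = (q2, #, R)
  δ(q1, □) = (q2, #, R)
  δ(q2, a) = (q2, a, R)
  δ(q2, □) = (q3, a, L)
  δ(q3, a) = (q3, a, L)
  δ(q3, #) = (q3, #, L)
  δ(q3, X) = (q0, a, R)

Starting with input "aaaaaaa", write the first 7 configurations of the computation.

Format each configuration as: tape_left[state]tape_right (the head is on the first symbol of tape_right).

Transitions applied:
Step 1: δ(q0, a) = (q1, X, R)
Step 2: δ(q1, a) = (q1, a, R)
Step 3: δ(q1, a) = (q1, a, R)
Step 4: δ(q1, a) = (q1, a, R)
Step 5: δ(q1, a) = (q1, a, R)
Step 6: δ(q1, a) = (q1, a, R)

The first 7 configurations are:
[q0]aaaaaaa ⊢ X[q1]aaaaaa ⊢ Xa[q1]aaaaa ⊢ Xaa[q1]aaaa ⊢ Xaaa[q1]aaa ⊢ Xaaaa[q1]aa ⊢ Xaaaaa[q1]a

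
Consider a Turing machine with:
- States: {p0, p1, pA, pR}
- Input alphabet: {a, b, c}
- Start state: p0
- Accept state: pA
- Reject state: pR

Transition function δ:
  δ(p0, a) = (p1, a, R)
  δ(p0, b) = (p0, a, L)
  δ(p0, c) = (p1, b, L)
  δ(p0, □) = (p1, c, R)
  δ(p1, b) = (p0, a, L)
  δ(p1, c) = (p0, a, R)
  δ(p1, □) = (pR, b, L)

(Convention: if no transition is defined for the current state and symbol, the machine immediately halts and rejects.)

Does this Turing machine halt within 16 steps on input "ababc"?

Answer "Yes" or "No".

Execution trace:
Initial: [p0]ababc
Step 1: δ(p0, a) = (p1, a, R) → a[p1]babc
Step 2: δ(p1, b) = (p0, a, L) → [p0]aaabc
Step 3: δ(p0, a) = (p1, a, R) → a[p1]aabc

No transition is defined for δ(p1, a). By convention the machine halts and rejects.
The machine halted after 3 steps (within the 16-step bound).

Answer: Yes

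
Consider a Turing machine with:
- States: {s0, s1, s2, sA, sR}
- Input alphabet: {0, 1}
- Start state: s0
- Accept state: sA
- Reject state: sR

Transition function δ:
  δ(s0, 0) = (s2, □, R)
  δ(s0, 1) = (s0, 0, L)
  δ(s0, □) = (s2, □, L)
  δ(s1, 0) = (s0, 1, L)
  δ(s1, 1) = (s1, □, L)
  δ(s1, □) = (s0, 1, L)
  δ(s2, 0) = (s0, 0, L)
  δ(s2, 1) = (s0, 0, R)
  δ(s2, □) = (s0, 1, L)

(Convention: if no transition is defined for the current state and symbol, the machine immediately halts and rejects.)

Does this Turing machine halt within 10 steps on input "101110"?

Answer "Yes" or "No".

Execution trace:
Initial: [s0]101110
Step 1: δ(s0, 1) = (s0, 0, L) → [s0]□001110
Step 2: δ(s0, □) = (s2, □, L) → [s2]□□001110
Step 3: δ(s2, □) = (s0, 1, L) → [s0]□1□001110
Step 4: δ(s0, □) = (s2, □, L) → [s2]□□1□001110
Step 5: δ(s2, □) = (s0, 1, L) → [s0]□1□1□001110
Step 6: δ(s0, □) = (s2, □, L) → [s2]□□1□1□001110
Step 7: δ(s2, □) = (s0, 1, L) → [s0]□1□1□1□001110
Step 8: δ(s0, □) = (s2, □, L) → [s2]□□1□1□1□001110
Step 9: δ(s2, □) = (s0, 1, L) → [s0]□1□1□1□1□001110
Step 10: δ(s0, □) = (s2, □, L) → [s2]□□1□1□1□1□001110

The machine has not reached a halting state after 10 steps.
The machine did not halt within the 10-step bound.

Answer: No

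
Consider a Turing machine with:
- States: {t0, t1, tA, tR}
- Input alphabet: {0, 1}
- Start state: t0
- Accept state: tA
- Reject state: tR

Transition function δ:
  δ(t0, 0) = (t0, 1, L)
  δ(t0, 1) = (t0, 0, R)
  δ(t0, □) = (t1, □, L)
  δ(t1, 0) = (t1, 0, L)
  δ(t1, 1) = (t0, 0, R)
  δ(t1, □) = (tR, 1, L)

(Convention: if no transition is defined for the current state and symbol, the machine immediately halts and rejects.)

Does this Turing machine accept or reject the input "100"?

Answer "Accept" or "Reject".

Execution trace:
Initial: [t0]100
Step 1: δ(t0, 1) = (t0, 0, R) → 0[t0]00
Step 2: δ(t0, 0) = (t0, 1, L) → [t0]010
Step 3: δ(t0, 0) = (t0, 1, L) → [t0]□110
Step 4: δ(t0, □) = (t1, □, L) → [t1]□□110
Step 5: δ(t1, □) = (tR, 1, L) → [tR]□1□110

The machine reaches the reject state tR and halts.

Answer: Reject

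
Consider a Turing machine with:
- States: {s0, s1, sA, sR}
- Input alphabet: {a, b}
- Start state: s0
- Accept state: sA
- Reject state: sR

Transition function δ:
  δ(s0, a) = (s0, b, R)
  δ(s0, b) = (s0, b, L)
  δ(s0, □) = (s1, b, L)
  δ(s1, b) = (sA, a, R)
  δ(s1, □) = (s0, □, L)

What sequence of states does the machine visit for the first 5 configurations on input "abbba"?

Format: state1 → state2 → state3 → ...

Execution trace:
Initial: [s0]abbba
Step 1: δ(s0, a) = (s0, b, R) → b[s0]bbba
Step 2: δ(s0, b) = (s0, b, L) → [s0]bbbba
Step 3: δ(s0, b) = (s0, b, L) → [s0]□bbbba
Step 4: δ(s0, □) = (s1, b, L) → [s1]□bbbbba

State sequence: s0 → s0 → s0 → s0 → s1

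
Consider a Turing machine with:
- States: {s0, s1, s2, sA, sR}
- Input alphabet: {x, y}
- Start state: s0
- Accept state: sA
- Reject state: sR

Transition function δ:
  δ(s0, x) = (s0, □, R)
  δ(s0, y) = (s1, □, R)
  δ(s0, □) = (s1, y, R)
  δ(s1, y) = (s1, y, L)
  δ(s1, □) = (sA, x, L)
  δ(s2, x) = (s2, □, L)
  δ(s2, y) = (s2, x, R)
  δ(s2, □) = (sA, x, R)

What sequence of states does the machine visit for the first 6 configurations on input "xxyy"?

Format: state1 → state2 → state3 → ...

Execution trace:
Initial: [s0]xxyy
Step 1: δ(s0, x) = (s0, □, R) → □[s0]xyy
Step 2: δ(s0, x) = (s0, □, R) → □□[s0]yy
Step 3: δ(s0, y) = (s1, □, R) → □□□[s1]y
Step 4: δ(s1, y) = (s1, y, L) → □□[s1]□y
Step 5: δ(s1, □) = (sA, x, L) → □[sA]□xy

The machine reaches the accept state sA and halts.

State sequence: s0 → s0 → s0 → s1 → s1 → sA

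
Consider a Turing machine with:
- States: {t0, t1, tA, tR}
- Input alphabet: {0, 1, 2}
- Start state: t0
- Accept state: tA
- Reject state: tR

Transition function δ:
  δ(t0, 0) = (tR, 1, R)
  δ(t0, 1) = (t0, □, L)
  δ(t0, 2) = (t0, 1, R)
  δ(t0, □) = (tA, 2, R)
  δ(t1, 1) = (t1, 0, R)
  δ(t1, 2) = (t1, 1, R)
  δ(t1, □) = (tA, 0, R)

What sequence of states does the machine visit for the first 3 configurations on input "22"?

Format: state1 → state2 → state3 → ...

Execution trace:
Initial: [t0]22
Step 1: δ(t0, 2) = (t0, 1, R) → 1[t0]2
Step 2: δ(t0, 2) = (t0, 1, R) → 11[t0]□

State sequence: t0 → t0 → t0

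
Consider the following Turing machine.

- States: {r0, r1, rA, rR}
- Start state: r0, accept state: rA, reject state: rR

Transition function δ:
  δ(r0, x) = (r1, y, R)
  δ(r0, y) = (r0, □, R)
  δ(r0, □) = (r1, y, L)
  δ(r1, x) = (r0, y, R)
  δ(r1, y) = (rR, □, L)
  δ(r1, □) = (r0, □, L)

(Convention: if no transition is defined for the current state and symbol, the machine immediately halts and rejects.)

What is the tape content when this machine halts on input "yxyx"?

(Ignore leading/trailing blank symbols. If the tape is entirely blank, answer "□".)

Execution trace:
Initial: [r0]yxyx
Step 1: δ(r0, y) = (r0, □, R) → □[r0]xyx
Step 2: δ(r0, x) = (r1, y, R) → □y[r1]yx
Step 3: δ(r1, y) = (rR, □, L) → □[rR]y□x

The machine reaches the reject state rR and halts.

Final tape (ignoring leading/trailing blanks): y□x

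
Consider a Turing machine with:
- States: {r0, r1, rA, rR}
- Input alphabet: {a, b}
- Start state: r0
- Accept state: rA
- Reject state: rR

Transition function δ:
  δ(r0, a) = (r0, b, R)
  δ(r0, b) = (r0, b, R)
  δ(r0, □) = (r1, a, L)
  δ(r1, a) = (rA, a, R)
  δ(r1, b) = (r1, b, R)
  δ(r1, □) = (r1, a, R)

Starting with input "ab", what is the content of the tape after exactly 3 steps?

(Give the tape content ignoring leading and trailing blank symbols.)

Execution trace:
Initial: [r0]ab
Step 1: δ(r0, a) = (r0, b, R) → b[r0]b
Step 2: δ(r0, b) = (r0, b, R) → bb[r0]□
Step 3: δ(r0, □) = (r1, a, L) → b[r1]ba

After 3 steps, the tape (ignoring leading/trailing blanks) is: bba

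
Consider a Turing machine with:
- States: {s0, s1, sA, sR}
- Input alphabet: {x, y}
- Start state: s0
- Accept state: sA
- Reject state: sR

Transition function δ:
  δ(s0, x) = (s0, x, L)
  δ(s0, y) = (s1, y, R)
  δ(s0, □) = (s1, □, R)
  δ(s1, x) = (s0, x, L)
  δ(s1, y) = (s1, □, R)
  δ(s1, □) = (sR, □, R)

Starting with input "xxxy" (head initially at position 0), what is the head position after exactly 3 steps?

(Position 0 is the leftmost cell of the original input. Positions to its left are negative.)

Execution trace (head position shown):
Step 0: [s0]xxxy  (head at position 0)
Step 1: move left → [s0]□xxxy  (head at position -1)
Step 2: move right → □[s1]xxxy  (head at position 0)
Step 3: move left → [s0]□xxxy  (head at position -1)

After 3 steps, the head is at position -1.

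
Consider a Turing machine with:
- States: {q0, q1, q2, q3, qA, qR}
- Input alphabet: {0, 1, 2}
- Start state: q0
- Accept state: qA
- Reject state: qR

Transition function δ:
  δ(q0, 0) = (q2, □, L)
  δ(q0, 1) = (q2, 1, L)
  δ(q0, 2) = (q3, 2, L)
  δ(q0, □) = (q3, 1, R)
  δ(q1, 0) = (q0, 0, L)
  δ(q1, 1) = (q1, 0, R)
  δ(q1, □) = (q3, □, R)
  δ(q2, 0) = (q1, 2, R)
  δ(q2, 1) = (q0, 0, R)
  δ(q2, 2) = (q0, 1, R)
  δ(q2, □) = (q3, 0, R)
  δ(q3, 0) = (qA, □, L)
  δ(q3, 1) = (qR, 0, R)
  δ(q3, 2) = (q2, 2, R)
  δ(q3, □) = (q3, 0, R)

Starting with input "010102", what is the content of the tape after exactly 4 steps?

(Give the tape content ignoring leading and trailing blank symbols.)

Execution trace:
Initial: [q0]010102
Step 1: δ(q0, 0) = (q2, □, L) → [q2]□□10102
Step 2: δ(q2, □) = (q3, 0, R) → 0[q3]□10102
Step 3: δ(q3, □) = (q3, 0, R) → 00[q3]10102
Step 4: δ(q3, 1) = (qR, 0, R) → 000[qR]0102

The machine reaches the reject state qR and halts.

After 4 steps, the tape (ignoring leading/trailing blanks) is: 0000102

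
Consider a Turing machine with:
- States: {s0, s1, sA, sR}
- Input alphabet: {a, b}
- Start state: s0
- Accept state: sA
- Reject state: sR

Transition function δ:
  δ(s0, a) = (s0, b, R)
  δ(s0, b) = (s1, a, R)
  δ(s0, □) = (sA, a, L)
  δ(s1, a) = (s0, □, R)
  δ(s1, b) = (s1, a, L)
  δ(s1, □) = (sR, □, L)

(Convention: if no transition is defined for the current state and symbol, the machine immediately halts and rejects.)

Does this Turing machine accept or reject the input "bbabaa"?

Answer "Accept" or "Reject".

Execution trace:
Initial: [s0]bbabaa
Step 1: δ(s0, b) = (s1, a, R) → a[s1]babaa
Step 2: δ(s1, b) = (s1, a, L) → [s1]aaabaa
Step 3: δ(s1, a) = (s0, □, R) → □[s0]aabaa
Step 4: δ(s0, a) = (s0, b, R) → □b[s0]abaa
Step 5: δ(s0, a) = (s0, b, R) → □bb[s0]baa
Step 6: δ(s0, b) = (s1, a, R) → □bba[s1]aa
Step 7: δ(s1, a) = (s0, □, R) → □bba□[s0]a
Step 8: δ(s0, a) = (s0, b, R) → □bba□b[s0]□
Step 9: δ(s0, □) = (sA, a, L) → □bba□[sA]ba

The machine reaches the accept state sA and halts.

Answer: Accept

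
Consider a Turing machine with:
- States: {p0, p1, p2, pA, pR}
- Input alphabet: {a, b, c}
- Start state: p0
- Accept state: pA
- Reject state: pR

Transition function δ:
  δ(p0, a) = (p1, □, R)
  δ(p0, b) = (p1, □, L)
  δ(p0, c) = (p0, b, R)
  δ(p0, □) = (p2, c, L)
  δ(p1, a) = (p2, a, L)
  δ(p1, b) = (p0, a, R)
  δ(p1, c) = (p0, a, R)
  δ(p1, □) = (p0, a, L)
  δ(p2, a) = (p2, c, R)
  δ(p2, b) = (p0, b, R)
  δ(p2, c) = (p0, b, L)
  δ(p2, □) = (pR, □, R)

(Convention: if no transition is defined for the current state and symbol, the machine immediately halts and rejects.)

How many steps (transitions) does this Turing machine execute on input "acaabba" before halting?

Execution trace:
Initial: [p0]acaabba
Step 1: δ(p0, a) = (p1, □, R) → □[p1]caabba
Step 2: δ(p1, c) = (p0, a, R) → □a[p0]aabba
Step 3: δ(p0, a) = (p1, □, R) → □a□[p1]abba
Step 4: δ(p1, a) = (p2, a, L) → □a[p2]□abba
Step 5: δ(p2, □) = (pR, □, R) → □a□[pR]abba

The machine reaches the reject state pR and halts.

The machine executed 5 steps before halting.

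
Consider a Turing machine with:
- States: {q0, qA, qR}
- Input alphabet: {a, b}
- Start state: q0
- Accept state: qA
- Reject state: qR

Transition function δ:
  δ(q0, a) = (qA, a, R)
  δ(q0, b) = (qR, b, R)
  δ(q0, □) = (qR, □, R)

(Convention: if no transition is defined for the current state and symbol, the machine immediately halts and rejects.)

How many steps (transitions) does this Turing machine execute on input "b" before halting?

Execution trace:
Initial: [q0]b
Step 1: δ(q0, b) = (qR, b, R) → b[qR]□

The machine reaches the reject state qR and halts.

The machine executed 1 step before halting.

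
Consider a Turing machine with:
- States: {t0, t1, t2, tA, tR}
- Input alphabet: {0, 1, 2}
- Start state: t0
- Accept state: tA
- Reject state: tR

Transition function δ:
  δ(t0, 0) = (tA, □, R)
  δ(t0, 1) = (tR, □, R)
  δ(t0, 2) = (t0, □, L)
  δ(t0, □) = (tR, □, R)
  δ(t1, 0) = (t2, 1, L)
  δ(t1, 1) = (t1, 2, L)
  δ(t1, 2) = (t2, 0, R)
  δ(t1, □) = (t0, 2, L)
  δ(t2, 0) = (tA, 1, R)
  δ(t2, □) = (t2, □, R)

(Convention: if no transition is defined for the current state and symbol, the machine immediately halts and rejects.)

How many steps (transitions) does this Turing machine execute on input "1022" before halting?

Execution trace:
Initial: [t0]1022
Step 1: δ(t0, 1) = (tR, □, R) → □[tR]022

The machine reaches the reject state tR and halts.

The machine executed 1 step before halting.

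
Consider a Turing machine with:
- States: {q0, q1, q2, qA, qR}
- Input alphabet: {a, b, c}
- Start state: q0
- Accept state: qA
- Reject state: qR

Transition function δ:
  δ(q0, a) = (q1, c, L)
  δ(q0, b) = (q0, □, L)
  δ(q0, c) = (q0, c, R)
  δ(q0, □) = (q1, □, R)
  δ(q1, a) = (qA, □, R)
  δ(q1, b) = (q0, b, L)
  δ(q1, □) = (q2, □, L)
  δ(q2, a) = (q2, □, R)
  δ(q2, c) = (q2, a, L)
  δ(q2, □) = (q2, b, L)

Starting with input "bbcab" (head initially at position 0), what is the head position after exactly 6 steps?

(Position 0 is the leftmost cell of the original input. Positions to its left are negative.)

Execution trace (head position shown):
Step 0: [q0]bbcab  (head at position 0)
Step 1: move left → [q0]□□bcab  (head at position -1)
Step 2: move right → □[q1]□bcab  (head at position 0)
Step 3: move left → [q2]□□bcab  (head at position -1)
Step 4: move left → [q2]□b□bcab  (head at position -2)
Step 5: move left → [q2]□bb□bcab  (head at position -3)
Step 6: move left → [q2]□bbb□bcab  (head at position -4)

After 6 steps, the head is at position -4.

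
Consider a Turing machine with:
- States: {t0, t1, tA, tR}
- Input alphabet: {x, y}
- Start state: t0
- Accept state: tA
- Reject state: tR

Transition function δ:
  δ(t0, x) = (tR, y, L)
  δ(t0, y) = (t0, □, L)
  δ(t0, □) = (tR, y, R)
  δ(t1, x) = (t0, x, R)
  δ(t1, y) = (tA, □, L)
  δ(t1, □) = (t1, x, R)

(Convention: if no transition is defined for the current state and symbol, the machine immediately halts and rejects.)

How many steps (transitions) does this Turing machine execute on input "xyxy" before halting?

Execution trace:
Initial: [t0]xyxy
Step 1: δ(t0, x) = (tR, y, L) → [tR]□yyxy

The machine reaches the reject state tR and halts.

The machine executed 1 step before halting.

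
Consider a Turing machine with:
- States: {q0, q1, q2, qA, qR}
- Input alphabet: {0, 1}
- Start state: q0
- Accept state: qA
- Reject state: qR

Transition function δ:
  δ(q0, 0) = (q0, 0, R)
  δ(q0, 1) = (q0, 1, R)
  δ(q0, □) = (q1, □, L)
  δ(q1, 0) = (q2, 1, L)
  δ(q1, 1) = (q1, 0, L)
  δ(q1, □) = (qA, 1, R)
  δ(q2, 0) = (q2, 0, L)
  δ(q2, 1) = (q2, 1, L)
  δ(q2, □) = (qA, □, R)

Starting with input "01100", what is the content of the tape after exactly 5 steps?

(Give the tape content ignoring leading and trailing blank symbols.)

Execution trace:
Initial: [q0]01100
Step 1: δ(q0, 0) = (q0, 0, R) → 0[q0]1100
Step 2: δ(q0, 1) = (q0, 1, R) → 01[q0]100
Step 3: δ(q0, 1) = (q0, 1, R) → 011[q0]00
Step 4: δ(q0, 0) = (q0, 0, R) → 0110[q0]0
Step 5: δ(q0, 0) = (q0, 0, R) → 01100[q0]□

After 5 steps, the tape (ignoring leading/trailing blanks) is: 01100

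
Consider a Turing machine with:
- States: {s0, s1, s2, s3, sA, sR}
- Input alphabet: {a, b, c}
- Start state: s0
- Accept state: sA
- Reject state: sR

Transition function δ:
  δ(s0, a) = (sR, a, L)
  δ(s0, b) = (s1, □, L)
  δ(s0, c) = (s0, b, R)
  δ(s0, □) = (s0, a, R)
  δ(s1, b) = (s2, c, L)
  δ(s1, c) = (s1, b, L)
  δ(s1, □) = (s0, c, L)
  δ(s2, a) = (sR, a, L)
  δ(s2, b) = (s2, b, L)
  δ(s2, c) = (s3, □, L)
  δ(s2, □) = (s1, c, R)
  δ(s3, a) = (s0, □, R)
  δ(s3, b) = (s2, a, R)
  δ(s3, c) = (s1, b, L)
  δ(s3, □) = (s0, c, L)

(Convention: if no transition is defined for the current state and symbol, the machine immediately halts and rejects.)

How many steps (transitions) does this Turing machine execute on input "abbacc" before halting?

Execution trace:
Initial: [s0]abbacc
Step 1: δ(s0, a) = (sR, a, L) → [sR]□abbacc

The machine reaches the reject state sR and halts.

The machine executed 1 step before halting.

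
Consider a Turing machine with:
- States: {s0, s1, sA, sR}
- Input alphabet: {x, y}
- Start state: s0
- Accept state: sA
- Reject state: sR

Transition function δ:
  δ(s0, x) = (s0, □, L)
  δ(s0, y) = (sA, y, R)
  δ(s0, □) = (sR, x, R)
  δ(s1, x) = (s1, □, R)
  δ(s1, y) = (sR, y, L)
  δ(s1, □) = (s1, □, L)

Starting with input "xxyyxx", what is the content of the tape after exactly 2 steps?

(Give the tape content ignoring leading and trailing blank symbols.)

Execution trace:
Initial: [s0]xxyyxx
Step 1: δ(s0, x) = (s0, □, L) → [s0]□□xyyxx
Step 2: δ(s0, □) = (sR, x, R) → x[sR]□xyyxx

The machine reaches the reject state sR and halts.

After 2 steps, the tape (ignoring leading/trailing blanks) is: x□xyyxx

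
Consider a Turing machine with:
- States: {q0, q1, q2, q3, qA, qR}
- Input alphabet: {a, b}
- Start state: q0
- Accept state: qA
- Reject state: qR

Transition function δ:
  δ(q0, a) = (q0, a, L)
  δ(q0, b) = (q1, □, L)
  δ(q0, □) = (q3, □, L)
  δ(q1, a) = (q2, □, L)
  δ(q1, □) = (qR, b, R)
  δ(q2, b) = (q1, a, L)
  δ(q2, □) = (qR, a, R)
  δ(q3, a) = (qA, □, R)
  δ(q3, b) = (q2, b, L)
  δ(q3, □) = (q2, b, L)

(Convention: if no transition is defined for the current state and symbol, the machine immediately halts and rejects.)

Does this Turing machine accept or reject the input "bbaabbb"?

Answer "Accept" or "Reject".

Execution trace:
Initial: [q0]bbaabbb
Step 1: δ(q0, b) = (q1, □, L) → [q1]□□baabbb
Step 2: δ(q1, □) = (qR, b, R) → b[qR]□baabbb

The machine reaches the reject state qR and halts.

Answer: Reject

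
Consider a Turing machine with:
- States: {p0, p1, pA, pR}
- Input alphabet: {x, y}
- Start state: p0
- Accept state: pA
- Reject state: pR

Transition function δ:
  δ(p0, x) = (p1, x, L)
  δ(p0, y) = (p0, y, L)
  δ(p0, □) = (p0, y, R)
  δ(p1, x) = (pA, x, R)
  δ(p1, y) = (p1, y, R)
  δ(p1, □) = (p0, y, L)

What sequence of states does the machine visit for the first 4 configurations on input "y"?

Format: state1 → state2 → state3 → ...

Execution trace:
Initial: [p0]y
Step 1: δ(p0, y) = (p0, y, L) → [p0]□y
Step 2: δ(p0, □) = (p0, y, R) → y[p0]y
Step 3: δ(p0, y) = (p0, y, L) → [p0]yy

State sequence: p0 → p0 → p0 → p0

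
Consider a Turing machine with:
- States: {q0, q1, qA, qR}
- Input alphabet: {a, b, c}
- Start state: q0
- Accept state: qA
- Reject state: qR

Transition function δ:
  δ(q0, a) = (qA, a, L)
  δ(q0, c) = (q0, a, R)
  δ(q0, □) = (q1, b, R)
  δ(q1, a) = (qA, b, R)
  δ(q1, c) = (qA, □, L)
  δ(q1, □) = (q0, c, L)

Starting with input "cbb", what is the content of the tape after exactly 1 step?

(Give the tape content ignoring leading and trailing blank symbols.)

Execution trace:
Initial: [q0]cbb
Step 1: δ(q0, c) = (q0, a, R) → a[q0]bb

No transition is defined for δ(q0, b). By convention the machine halts and rejects.

After 1 step, the tape (ignoring leading/trailing blanks) is: abb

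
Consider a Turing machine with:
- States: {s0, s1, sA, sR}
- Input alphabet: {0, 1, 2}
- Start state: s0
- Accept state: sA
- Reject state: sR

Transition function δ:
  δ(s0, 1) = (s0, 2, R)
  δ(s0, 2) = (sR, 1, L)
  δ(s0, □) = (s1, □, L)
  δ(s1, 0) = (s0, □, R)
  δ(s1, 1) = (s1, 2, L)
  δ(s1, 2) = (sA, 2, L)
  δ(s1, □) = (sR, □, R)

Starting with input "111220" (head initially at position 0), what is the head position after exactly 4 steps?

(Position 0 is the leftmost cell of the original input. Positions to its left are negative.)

Execution trace (head position shown):
Step 0: [s0]111220  (head at position 0)
Step 1: move right → 2[s0]11220  (head at position 1)
Step 2: move right → 22[s0]1220  (head at position 2)
Step 3: move right → 222[s0]220  (head at position 3)
Step 4: move left → 22[sR]2120  (head at position 2)

After 4 steps, the head is at position 2.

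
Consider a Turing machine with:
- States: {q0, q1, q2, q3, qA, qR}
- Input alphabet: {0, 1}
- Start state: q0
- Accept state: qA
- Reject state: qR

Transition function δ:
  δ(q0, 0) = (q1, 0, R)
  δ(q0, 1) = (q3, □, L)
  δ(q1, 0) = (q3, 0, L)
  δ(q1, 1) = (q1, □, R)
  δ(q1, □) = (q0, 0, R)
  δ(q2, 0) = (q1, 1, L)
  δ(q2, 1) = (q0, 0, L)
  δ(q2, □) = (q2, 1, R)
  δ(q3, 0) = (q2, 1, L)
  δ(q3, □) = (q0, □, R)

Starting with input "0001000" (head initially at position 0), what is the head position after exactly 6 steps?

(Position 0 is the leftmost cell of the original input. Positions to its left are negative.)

Execution trace (head position shown):
Step 0: [q0]0001000  (head at position 0)
Step 1: move right → 0[q1]001000  (head at position 1)
Step 2: move left → [q3]0001000  (head at position 0)
Step 3: move left → [q2]□1001000  (head at position -1)
Step 4: move right → 1[q2]1001000  (head at position 0)
Step 5: move left → [q0]10001000  (head at position -1)
Step 6: move left → [q3]□□0001000  (head at position -2)

After 6 steps, the head is at position -2.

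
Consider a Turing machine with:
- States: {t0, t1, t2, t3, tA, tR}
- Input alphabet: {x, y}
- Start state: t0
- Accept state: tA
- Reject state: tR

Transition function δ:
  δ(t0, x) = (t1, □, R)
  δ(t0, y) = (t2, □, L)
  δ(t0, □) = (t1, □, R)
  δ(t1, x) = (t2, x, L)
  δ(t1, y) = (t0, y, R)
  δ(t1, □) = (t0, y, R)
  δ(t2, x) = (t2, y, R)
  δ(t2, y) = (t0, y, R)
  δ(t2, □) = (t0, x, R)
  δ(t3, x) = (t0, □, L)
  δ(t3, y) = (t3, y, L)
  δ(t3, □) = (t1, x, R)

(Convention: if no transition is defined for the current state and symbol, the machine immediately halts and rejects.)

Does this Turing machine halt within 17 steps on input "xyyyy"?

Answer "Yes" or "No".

Execution trace:
Initial: [t0]xyyyy
Step 1: δ(t0, x) = (t1, □, R) → □[t1]yyyy
Step 2: δ(t1, y) = (t0, y, R) → □y[t0]yyy
Step 3: δ(t0, y) = (t2, □, L) → □[t2]y□yy
Step 4: δ(t2, y) = (t0, y, R) → □y[t0]□yy
Step 5: δ(t0, □) = (t1, □, R) → □y□[t1]yy
Step 6: δ(t1, y) = (t0, y, R) → □y□y[t0]y
Step 7: δ(t0, y) = (t2, □, L) → □y□[t2]y□
Step 8: δ(t2, y) = (t0, y, R) → □y□y[t0]□
Step 9: δ(t0, □) = (t1, □, R) → □y□y□[t1]□
Step 10: δ(t1, □) = (t0, y, R) → □y□y□y[t0]□
Step 11: δ(t0, □) = (t1, □, R) → □y□y□y□[t1]□
Step 12: δ(t1, □) = (t0, y, R) → □y□y□y□y[t0]□
Step 13: δ(t0, □) = (t1, □, R) → □y□y□y□y□[t1]□
Step 14: δ(t1, □) = (t0, y, R) → □y□y□y□y□y[t0]□
Step 15: δ(t0, □) = (t1, □, R) → □y□y□y□y□y□[t1]□
Step 16: δ(t1, □) = (t0, y, R) → □y□y□y□y□y□y[t0]□
Step 17: δ(t0, □) = (t1, □, R) → □y□y□y□y□y□y□[t1]□

The machine has not reached a halting state after 17 steps.
The machine did not halt within the 17-step bound.

Answer: No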